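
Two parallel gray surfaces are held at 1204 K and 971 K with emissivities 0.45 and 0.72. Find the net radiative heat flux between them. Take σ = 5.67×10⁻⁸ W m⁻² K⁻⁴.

q ≈ 26300 W/m²

For two large parallel gray plates, q = σ(T₁⁴ − T₂⁴) / (1/ε₁ + 1/ε₂ − 1).
1/ε₁ + 1/ε₂ − 1 = 1/0.45 + 1/0.72 − 1 = 2.611.
T₁⁴ − T₂⁴ = 2.10×10^12 − 8.89×10^11 = 1.21×10^12 K⁴.
q = 5.67×10⁻⁸ × 1.21×10^12 / 2.611 = 26300 W/m².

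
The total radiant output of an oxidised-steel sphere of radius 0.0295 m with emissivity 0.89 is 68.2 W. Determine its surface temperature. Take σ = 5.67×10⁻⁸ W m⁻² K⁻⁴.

A = 4πr² = 4π × (0.0295)² = 0.0109 m².
From P = εσAT⁴, T = (P / εσA)^(1/4) = (68.2 / (0.89 × 5.67×10⁻⁸ × 0.0109))^(1/4).
T = (1.24×10^11)^(1/4) = 593 K.

T ≈ 593 K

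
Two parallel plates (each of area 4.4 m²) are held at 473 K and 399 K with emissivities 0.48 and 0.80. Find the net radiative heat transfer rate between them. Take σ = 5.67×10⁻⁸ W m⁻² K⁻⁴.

For two large parallel gray plates, q = σ(T₁⁴ − T₂⁴) / (1/ε₁ + 1/ε₂ − 1).
1/ε₁ + 1/ε₂ − 1 = 1/0.48 + 1/0.80 − 1 = 2.333.
T₁⁴ − T₂⁴ = 5.01×10^10 − 2.53×10^10 = 2.47×10^10 K⁴.
q = 5.67×10⁻⁸ × 2.47×10^10 / 2.333 = 600 W/m².
Q = q·A = 600 × 4.4 = 2640 W.

Q ≈ 2640 W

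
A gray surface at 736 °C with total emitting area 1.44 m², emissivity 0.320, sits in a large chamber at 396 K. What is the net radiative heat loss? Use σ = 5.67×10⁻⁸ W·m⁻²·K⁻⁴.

Q ≈ 26400 W

Convert: 736 °C = 1009 K.
Q = εσA(T⁴ − T_s⁴). T⁴ − T_s⁴ = (1009)⁴ − (396)⁴ = 1.04×10^12 − 2.46×10^10 = 1.01×10^12 K⁴.
Q = 0.320 × 5.67×10⁻⁸ × 1.44 × 1.01×10^12 = 26400 W.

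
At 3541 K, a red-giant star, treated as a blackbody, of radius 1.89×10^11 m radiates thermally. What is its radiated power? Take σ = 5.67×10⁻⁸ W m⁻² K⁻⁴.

A = 4πr² = 4π × (1.89×10^11)² = 4.49×10^23 m².
P = σAT⁴ = 5.67×10⁻⁸ × 4.49×10^23 × (3541)⁴ = 5.67×10⁻⁸ × 4.49×10^23 × 1.57×10^14.
P = 4.00×10^30 W.

P ≈ 4.00×10^30 W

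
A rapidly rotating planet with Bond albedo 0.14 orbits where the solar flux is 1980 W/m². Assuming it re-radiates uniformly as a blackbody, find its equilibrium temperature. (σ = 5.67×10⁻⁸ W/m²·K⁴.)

Power absorbed = (1−a)S·πR²; power emitted = 4πR²σT⁴. Equating and cancelling πR²:
T = ((1−a)S / 4σ)^(1/4) = (1700 / (4 × 5.67×10⁻⁸))^(1/4) = (7.51×10^9)^(1/4).
T = 294 K.

T ≈ 294 K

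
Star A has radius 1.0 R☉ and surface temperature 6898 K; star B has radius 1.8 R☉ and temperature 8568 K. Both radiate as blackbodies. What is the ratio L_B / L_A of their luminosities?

L = 4πR²σT⁴ ∝ R²T⁴, so L_B/L_A = (1.8/1.0)² × (8568/6898)⁴ = 3.24 × 2.38 = 7.71.

L_B/L_A ≈ 7.71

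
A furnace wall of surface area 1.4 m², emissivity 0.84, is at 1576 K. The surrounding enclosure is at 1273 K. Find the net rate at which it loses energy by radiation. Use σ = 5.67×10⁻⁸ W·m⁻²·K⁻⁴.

Q ≈ 2.36×10^5 W

Q = εσA(T⁴ − T_s⁴). T⁴ − T_s⁴ = (1576)⁴ − (1273)⁴ = 6.17×10^12 − 2.63×10^12 = 3.54×10^12 K⁴.
Q = 0.84 × 5.67×10⁻⁸ × 1.40 × 3.54×10^12 = 2.36×10^5 W.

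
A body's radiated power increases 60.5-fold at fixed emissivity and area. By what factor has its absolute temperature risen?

factor ≈ 2.79

P ∝ T⁴ ⇒ T ∝ P^(1/4), so T scales by (60.5)^(1/4) = 2.79.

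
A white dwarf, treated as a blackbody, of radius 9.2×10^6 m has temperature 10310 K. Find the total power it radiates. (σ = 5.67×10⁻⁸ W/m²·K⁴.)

A = 4πr² = 4π × (9.2×10^6)² = 1.06×10^15 m².
P = σAT⁴ = 5.67×10⁻⁸ × 1.06×10^15 × (10310)⁴ = 5.67×10⁻⁸ × 1.06×10^15 × 1.13×10^16.
P = 6.81×10^23 W.

P ≈ 6.81×10^23 W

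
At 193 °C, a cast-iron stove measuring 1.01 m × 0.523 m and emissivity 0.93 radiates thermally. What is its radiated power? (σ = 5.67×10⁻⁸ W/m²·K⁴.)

P ≈ 1310 W

A = 1.01 × 0.523 = 0.528 m².
193 °C = 466 K.
Stefan–Boltzmann: P = εσAT⁴ = 0.93 × 5.67×10⁻⁸ × 0.528 × (466)⁴ = 0.93 × 5.67×10⁻⁸ × 0.528 × 4.72×10^10.
P = 1310 W.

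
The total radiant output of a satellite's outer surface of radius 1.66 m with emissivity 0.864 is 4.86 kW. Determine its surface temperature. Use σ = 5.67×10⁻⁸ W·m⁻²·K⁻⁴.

A = 4πr² = 4π × (1.66)² = 34.6 m².
From P = εσAT⁴, T = (P / εσA)^(1/4) = (4860 / (0.864 × 5.67×10⁻⁸ × 34.6))^(1/4).
T = (2.86×10^9)^(1/4) = 231 K.

T ≈ 231 K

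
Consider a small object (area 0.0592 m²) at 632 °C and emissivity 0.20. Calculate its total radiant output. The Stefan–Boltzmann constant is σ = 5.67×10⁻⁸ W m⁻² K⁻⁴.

P ≈ 450 W

632 °C = 905 K.
P = εσAT⁴ = 0.20 × 5.67×10⁻⁸ × 0.0592 × (905)⁴ = 0.20 × 5.67×10⁻⁸ × 0.0592 × 6.71×10^11.
P = 450 W.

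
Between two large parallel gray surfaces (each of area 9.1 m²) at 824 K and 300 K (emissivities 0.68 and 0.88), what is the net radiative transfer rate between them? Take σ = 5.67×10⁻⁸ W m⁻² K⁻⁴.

Q ≈ 1.45×10^5 W

For two large parallel gray plates, q = σ(T₁⁴ − T₂⁴) / (1/ε₁ + 1/ε₂ − 1).
1/ε₁ + 1/ε₂ − 1 = 1/0.68 + 1/0.88 − 1 = 1.607.
T₁⁴ − T₂⁴ = 4.61×10^11 − 8.10×10^9 = 4.53×10^11 K⁴.
q = 5.67×10⁻⁸ × 4.53×10^11 / 1.607 = 16000 W/m².
Q = q·A = 16000 × 9.1 = 1.45×10^5 W.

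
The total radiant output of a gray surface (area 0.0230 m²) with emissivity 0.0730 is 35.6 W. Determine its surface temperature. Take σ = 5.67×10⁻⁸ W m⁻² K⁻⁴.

T ≈ 782 K

From P = εσAT⁴, T = (P / εσA)^(1/4) = (35.6 / (0.0730 × 5.67×10⁻⁸ × 0.0230))^(1/4).
T = (3.74×10^11)^(1/4) = 782 K.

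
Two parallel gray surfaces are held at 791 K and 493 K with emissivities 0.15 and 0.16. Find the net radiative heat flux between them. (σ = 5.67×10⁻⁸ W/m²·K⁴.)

q ≈ 1580 W/m²

For two large parallel gray plates, q = σ(T₁⁴ − T₂⁴) / (1/ε₁ + 1/ε₂ − 1).
1/ε₁ + 1/ε₂ − 1 = 1/0.15 + 1/0.16 − 1 = 11.92.
T₁⁴ − T₂⁴ = 3.91×10^11 − 5.91×10^10 = 3.32×10^11 K⁴.
q = 5.67×10⁻⁸ × 3.32×10^11 / 11.92 = 1580 W/m².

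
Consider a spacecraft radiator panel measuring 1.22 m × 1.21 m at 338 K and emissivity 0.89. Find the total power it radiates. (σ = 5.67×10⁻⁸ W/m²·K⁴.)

P ≈ 972 W

A = 1.22 × 1.21 = 1.48 m².
P = εσAT⁴ = 0.89 × 5.67×10⁻⁸ × 1.48 × (338)⁴ = 0.89 × 5.67×10⁻⁸ × 1.48 × 1.31×10^10.
P = 972 W.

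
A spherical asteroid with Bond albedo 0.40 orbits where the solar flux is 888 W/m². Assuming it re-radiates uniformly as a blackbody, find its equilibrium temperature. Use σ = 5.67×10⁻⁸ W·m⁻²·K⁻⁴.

T ≈ 220 K

Power absorbed = (1−a)S·πR²; power emitted = 4πR²σT⁴. Equating and cancelling πR²:
T = ((1−a)S / 4σ)^(1/4) = (533 / (4 × 5.67×10⁻⁸))^(1/4) = (2.35×10^9)^(1/4).
T = 220 K.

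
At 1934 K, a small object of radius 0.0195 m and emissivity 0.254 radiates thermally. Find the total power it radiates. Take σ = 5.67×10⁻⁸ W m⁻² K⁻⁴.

A = 4πr² = 4π × (0.0195)² = 4.78×10^-3 m².
Stefan–Boltzmann: P = εσAT⁴ = 0.254 × 5.67×10⁻⁸ × 4.78×10^-3 × (1934)⁴ = 0.254 × 5.67×10⁻⁸ × 4.78×10^-3 × 1.40×10^13.
P = 963 W.

P ≈ 963 W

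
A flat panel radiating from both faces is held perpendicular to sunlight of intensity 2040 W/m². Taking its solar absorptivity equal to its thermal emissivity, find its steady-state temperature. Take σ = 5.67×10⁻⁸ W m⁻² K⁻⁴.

Absorbed flux αS = emitted flux 2εσT⁴ per unit area; with α = ε this gives T = (S/2σ)^(1/4).
T = (2040 / (2 × 5.67×10⁻⁸))^(1/4) = (1.80×10^10)^(1/4).
T = 366 K.

T ≈ 366 K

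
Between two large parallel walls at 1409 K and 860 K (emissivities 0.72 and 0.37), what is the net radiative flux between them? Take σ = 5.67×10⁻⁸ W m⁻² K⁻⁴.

q ≈ 62300 W/m²

For two large parallel gray plates, q = σ(T₁⁴ − T₂⁴) / (1/ε₁ + 1/ε₂ − 1).
1/ε₁ + 1/ε₂ − 1 = 1/0.72 + 1/0.37 − 1 = 3.092.
T₁⁴ − T₂⁴ = 3.94×10^12 − 5.47×10^11 = 3.39×10^12 K⁴.
q = 5.67×10⁻⁸ × 3.39×10^12 / 3.092 = 62300 W/m².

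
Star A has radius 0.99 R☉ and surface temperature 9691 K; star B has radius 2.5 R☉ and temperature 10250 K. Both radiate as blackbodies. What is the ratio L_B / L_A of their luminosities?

L = 4πR²σT⁴ ∝ R²T⁴, so L_B/L_A = (2.5/0.99)² × (10250/9691)⁴ = 6.38 × 1.25 = 7.98.

L_B/L_A ≈ 7.98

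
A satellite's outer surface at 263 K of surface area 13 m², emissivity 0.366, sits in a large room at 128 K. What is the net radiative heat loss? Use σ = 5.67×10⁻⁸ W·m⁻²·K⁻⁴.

Q ≈ 1220 W

Q = εσA(T⁴ − T_s⁴). T⁴ − T_s⁴ = (263)⁴ − (128)⁴ = 4.78×10^9 − 2.68×10^8 = 4.52×10^9 K⁴.
Q = 0.366 × 5.67×10⁻⁸ × 13.0 × 4.52×10^9 = 1220 W.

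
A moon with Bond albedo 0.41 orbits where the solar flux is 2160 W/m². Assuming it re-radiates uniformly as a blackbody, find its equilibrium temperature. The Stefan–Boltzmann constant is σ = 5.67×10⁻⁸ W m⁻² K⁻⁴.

Power absorbed = (1−a)S·πR²; power emitted = 4πR²σT⁴. Equating and cancelling πR²:
T = ((1−a)S / 4σ)^(1/4) = (1270 / (4 × 5.67×10⁻⁸))^(1/4) = (5.62×10^9)^(1/4).
T = 274 K.

T ≈ 274 K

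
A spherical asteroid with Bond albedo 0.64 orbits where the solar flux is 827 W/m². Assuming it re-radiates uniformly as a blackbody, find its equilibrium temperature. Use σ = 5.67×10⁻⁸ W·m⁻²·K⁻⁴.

T ≈ 190 K

Power absorbed = (1−a)S·πR²; power emitted = 4πR²σT⁴. Equating and cancelling πR²:
T = ((1−a)S / 4σ)^(1/4) = (298 / (4 × 5.67×10⁻⁸))^(1/4) = (1.31×10^9)^(1/4).
T = 190 K.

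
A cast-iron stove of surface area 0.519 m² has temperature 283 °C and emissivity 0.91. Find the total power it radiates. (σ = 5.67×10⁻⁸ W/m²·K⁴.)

283 °C = 556 K.
P = εσAT⁴ = 0.91 × 5.67×10⁻⁸ × 0.519 × (556)⁴ = 0.91 × 5.67×10⁻⁸ × 0.519 × 9.56×10^10.
P = 2560 W.

P ≈ 2560 W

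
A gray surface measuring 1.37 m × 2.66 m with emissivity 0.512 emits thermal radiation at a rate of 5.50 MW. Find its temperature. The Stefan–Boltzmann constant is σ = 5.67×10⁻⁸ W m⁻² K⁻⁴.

T ≈ 2690 K

A = 1.37 × 2.66 = 3.64 m².
From P = εσAT⁴, T = (P / εσA)^(1/4) = (5.50×10^6 / (0.512 × 5.67×10⁻⁸ × 3.64))^(1/4).
T = (5.20×10^13)^(1/4) = 2690 K.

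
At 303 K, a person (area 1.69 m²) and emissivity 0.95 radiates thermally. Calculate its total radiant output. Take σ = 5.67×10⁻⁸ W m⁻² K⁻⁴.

Stefan–Boltzmann: P = εσAT⁴ = 0.95 × 5.67×10⁻⁸ × 1.69 × (303)⁴ = 0.95 × 5.67×10⁻⁸ × 1.69 × 8.43×10^9.
P = 767 W.

P ≈ 767 W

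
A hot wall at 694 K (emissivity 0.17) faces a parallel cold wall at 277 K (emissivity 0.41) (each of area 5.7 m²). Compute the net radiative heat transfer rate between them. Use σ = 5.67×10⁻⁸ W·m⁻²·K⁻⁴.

For two large parallel gray plates, q = σ(T₁⁴ − T₂⁴) / (1/ε₁ + 1/ε₂ − 1).
1/ε₁ + 1/ε₂ − 1 = 1/0.17 + 1/0.41 − 1 = 7.321.
T₁⁴ − T₂⁴ = 2.32×10^11 − 5.89×10^9 = 2.26×10^11 K⁴.
q = 5.67×10⁻⁸ × 2.26×10^11 / 7.321 = 1750 W/m².
Q = q·A = 1750 × 5.7 = 9980 W.

Q ≈ 9980 W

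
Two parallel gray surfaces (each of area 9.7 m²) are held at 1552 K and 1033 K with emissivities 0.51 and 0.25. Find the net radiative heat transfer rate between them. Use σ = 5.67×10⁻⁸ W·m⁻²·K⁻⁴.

Q ≈ 5.17×10^5 W

For two large parallel gray plates, q = σ(T₁⁴ − T₂⁴) / (1/ε₁ + 1/ε₂ − 1).
1/ε₁ + 1/ε₂ − 1 = 1/0.51 + 1/0.25 − 1 = 4.961.
T₁⁴ − T₂⁴ = 5.80×10^12 − 1.14×10^12 = 4.66×10^12 K⁴.
q = 5.67×10⁻⁸ × 4.66×10^12 / 4.961 = 53300 W/m².
Q = q·A = 53300 × 9.7 = 5.17×10^5 W.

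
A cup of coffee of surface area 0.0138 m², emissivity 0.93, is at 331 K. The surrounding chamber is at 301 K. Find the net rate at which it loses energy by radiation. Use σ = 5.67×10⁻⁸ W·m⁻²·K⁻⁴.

Q ≈ 2.76 W

Q = εσA(T⁴ − T_s⁴). T⁴ − T_s⁴ = (331)⁴ − (301)⁴ = 1.20×10^10 − 8.21×10^9 = 3.80×10^9 K⁴.
Q = 0.93 × 5.67×10⁻⁸ × 0.0138 × 3.80×10^9 = 2.76 W.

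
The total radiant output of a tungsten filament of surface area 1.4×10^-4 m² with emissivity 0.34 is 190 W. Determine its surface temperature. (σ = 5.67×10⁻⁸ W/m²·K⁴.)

T ≈ 2900 K

From P = εσAT⁴, T = (P / εσA)^(1/4) = (190 / (0.34 × 5.67×10⁻⁸ × 1.40×10^-4))^(1/4).
T = (7.04×10^13)^(1/4) = 2900 K.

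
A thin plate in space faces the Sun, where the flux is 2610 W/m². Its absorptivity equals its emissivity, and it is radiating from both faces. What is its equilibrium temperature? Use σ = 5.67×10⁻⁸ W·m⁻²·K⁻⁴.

Absorbed flux αS = emitted flux 2εσT⁴ per unit area; with α = ε this gives T = (S/2σ)^(1/4).
T = (2610 / (2 × 5.67×10⁻⁸))^(1/4) = (2.30×10^10)^(1/4).
T = 389 K.

T ≈ 389 K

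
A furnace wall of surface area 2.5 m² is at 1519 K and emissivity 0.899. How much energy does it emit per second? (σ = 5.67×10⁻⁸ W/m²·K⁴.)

P = εσAT⁴ = 0.899 × 5.67×10⁻⁸ × 2.50 × (1519)⁴ = 0.899 × 5.67×10⁻⁸ × 2.50 × 5.32×10^12.
P = 6.78×10^5 W.

P ≈ 6.78×10^5 W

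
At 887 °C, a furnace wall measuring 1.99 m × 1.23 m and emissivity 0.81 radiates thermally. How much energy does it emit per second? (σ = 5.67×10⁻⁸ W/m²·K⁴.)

P ≈ 2.04×10^5 W

A = 1.99 × 1.23 = 2.45 m².
887 °C = 1160 K.
Stefan–Boltzmann: P = εσAT⁴ = 0.81 × 5.67×10⁻⁸ × 2.45 × (1160)⁴ = 0.81 × 5.67×10⁻⁸ × 2.45 × 1.81×10^12.
P = 2.04×10^5 W.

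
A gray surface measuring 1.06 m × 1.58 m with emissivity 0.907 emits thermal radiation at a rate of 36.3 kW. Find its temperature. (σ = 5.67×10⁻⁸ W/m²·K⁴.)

T ≈ 806 K

A = 1.06 × 1.58 = 1.67 m².
From P = εσAT⁴, T = (P / εσA)^(1/4) = (36300 / (0.907 × 5.67×10⁻⁸ × 1.67))^(1/4).
T = (4.21×10^11)^(1/4) = 806 K.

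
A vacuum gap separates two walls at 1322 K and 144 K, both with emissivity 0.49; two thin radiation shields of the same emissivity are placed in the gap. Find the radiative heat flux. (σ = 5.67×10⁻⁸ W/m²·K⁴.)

q ≈ 18700 W/m²

Each of the 3 gaps contributes resistance (2/ε − 1) = 2/0.49 − 1 = 3.082; total = 9.245.
q = σ(T₁⁴ − T₂⁴) / 9.245 = 5.67×10⁻⁸ × 3.05×10^12 / 9.245 = 18700 W/m².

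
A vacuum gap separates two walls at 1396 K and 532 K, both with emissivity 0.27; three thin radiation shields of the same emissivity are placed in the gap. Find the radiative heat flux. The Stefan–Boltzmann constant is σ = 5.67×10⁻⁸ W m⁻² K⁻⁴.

q ≈ 8220 W/m²

Each of the 4 gaps contributes resistance (2/ε − 1) = 2/0.27 − 1 = 6.407; total = 25.63.
q = σ(T₁⁴ − T₂⁴) / 25.63 = 5.67×10⁻⁸ × 3.72×10^12 / 25.63 = 8220 W/m².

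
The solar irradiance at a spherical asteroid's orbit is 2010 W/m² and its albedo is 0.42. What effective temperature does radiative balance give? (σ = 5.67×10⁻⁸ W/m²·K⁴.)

T ≈ 268 K

Power absorbed = (1−a)S·πR²; power emitted = 4πR²σT⁴. Equating and cancelling πR²:
T = ((1−a)S / 4σ)^(1/4) = (1170 / (4 × 5.67×10⁻⁸))^(1/4) = (5.14×10^9)^(1/4).
T = 268 K.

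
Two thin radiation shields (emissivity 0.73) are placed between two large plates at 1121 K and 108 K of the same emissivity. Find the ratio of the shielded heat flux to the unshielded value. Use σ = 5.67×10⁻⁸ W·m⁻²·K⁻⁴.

ratio ≈ 0.333

With N identical shields there are N+1 = 3 gaps in series, each with the same radiative resistance, so the flux falls to 1/(N+1) of its unshielded value.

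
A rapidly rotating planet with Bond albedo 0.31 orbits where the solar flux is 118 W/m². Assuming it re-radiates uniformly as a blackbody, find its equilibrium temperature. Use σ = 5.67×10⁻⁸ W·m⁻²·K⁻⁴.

Power absorbed = (1−a)S·πR²; power emitted = 4πR²σT⁴. Equating and cancelling πR²:
T = ((1−a)S / 4σ)^(1/4) = (81.4 / (4 × 5.67×10⁻⁸))^(1/4) = (3.59×10^8)^(1/4).
T = 138 K.

T ≈ 138 K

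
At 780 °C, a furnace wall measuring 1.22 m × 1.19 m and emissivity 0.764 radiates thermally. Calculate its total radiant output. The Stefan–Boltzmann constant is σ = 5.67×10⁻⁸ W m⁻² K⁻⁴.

P ≈ 77300 W

A = 1.22 × 1.19 = 1.45 m².
780 °C = 1053 K.
Stefan–Boltzmann: P = εσAT⁴ = 0.764 × 5.67×10⁻⁸ × 1.45 × (1053)⁴ = 0.764 × 5.67×10⁻⁸ × 1.45 × 1.23×10^12.
P = 77300 W.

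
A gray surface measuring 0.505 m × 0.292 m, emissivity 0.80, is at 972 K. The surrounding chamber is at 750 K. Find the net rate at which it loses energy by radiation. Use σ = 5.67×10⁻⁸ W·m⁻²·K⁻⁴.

A = 0.505 × 0.292 = 0.147 m².
Q = εσA(T⁴ − T_s⁴). T⁴ − T_s⁴ = (972)⁴ − (750)⁴ = 8.93×10^11 − 3.16×10^11 = 5.76×10^11 K⁴.
Q = 0.80 × 5.67×10⁻⁸ × 0.147 × 5.76×10^11 = 3850 W.

Q ≈ 3850 W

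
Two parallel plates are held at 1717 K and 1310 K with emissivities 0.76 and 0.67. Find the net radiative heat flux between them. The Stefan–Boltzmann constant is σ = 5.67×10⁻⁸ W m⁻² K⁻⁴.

For two large parallel gray plates, q = σ(T₁⁴ − T₂⁴) / (1/ε₁ + 1/ε₂ − 1).
1/ε₁ + 1/ε₂ − 1 = 1/0.76 + 1/0.67 − 1 = 1.808.
T₁⁴ − T₂⁴ = 8.69×10^12 − 2.94×10^12 = 5.75×10^12 K⁴.
q = 5.67×10⁻⁸ × 5.75×10^12 / 1.808 = 1.80×10^5 W/m².

q ≈ 1.80×10^5 W/m²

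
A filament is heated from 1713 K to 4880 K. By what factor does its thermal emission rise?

P ∝ T⁴, so the ratio is (4880/1713)⁴ = (2.849)⁴ = 65.9.

ratio ≈ 65.9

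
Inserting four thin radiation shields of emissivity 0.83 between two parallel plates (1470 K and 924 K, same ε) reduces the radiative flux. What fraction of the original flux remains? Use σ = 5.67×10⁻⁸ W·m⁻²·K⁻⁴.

ratio ≈ 0.200

With N identical shields there are N+1 = 5 gaps in series, each with the same radiative resistance, so the flux falls to 1/(N+1) of its unshielded value.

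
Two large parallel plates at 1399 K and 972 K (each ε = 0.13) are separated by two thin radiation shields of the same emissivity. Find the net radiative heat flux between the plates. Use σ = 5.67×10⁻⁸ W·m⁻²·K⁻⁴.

q ≈ 3860 W/m²

Each of the 3 gaps contributes resistance (2/ε − 1) = 2/0.13 − 1 = 14.38; total = 43.15.
q = σ(T₁⁴ − T₂⁴) / 43.15 = 5.67×10⁻⁸ × 2.94×10^12 / 43.15 = 3860 W/m².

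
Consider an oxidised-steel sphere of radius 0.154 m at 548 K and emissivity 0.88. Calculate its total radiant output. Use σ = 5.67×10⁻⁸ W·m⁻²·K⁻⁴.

P ≈ 1340 W

A = 4πr² = 4π × (0.154)² = 0.298 m².
P = εσAT⁴ = 0.88 × 5.67×10⁻⁸ × 0.298 × (548)⁴ = 0.88 × 5.67×10⁻⁸ × 0.298 × 9.02×10^10.
P = 1340 W.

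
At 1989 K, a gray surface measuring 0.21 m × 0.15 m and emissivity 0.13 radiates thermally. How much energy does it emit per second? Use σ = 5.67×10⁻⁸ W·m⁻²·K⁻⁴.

P ≈ 3630 W

A = 0.21 × 0.15 = 0.0315 m².
Stefan–Boltzmann: P = εσAT⁴ = 0.13 × 5.67×10⁻⁸ × 0.0315 × (1989)⁴ = 0.13 × 5.67×10⁻⁸ × 0.0315 × 1.57×10^13.
P = 3630 W.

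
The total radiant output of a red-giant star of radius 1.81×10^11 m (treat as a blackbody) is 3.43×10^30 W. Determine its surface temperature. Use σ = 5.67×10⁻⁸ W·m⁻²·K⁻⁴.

T ≈ 3480 K

A = 4πr² = 4π × (1.81×10^11)² = 4.12×10^23 m².
From P = σAT⁴, T = (P / σA)^(1/4) = (3.43×10^30 / (5.67×10⁻⁸ × 4.12×10^23))^(1/4).
T = (1.47×10^14)^(1/4) = 3480 K.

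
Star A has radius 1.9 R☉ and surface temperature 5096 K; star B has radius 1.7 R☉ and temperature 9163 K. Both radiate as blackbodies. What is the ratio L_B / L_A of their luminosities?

L = 4πR²σT⁴ ∝ R²T⁴, so L_B/L_A = (1.7/1.9)² × (9163/5096)⁴ = 0.801 × 10.5 = 8.37.

L_B/L_A ≈ 8.37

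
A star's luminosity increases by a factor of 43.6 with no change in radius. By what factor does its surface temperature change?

factor ≈ 2.57

P ∝ T⁴ ⇒ T ∝ P^(1/4), so T scales by (43.6)^(1/4) = 2.57.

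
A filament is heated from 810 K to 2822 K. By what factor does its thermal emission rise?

ratio ≈ 147

P ∝ T⁴, so the ratio is (2822/810)⁴ = (3.484)⁴ = 147.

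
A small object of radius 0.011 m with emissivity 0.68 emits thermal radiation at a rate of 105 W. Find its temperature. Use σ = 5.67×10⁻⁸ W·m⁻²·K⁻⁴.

A = 4πr² = 4π × (0.011)² = 1.52×10^-3 m².
From P = εσAT⁴, T = (P / εσA)^(1/4) = (105 / (0.68 × 5.67×10⁻⁸ × 1.52×10^-3))^(1/4).
T = (1.79×10^12)^(1/4) = 1160 K.

T ≈ 1160 K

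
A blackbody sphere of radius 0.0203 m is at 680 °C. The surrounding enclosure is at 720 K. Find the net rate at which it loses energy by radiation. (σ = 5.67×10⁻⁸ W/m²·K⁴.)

Q ≈ 163 W

A = 4πr² = 4π × (0.0203)² = 5.18×10^-3 m².
Convert: 680 °C = 953 K.
Q = σA(T⁴ − T_s⁴). T⁴ − T_s⁴ = (953)⁴ − (720)⁴ = 8.25×10^11 − 2.69×10^11 = 5.56×10^11 K⁴.
Q = 5.67×10⁻⁸ × 5.18×10^-3 × 5.56×10^11 = 163 W.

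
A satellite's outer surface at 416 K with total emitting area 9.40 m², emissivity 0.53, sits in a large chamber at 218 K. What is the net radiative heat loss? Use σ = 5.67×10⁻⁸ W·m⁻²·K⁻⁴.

Q ≈ 7820 W

Q = εσA(T⁴ − T_s⁴). T⁴ − T_s⁴ = (416)⁴ − (218)⁴ = 2.99×10^10 − 2.26×10^9 = 2.77×10^10 K⁴.
Q = 0.53 × 5.67×10⁻⁸ × 9.40 × 2.77×10^10 = 7820 W.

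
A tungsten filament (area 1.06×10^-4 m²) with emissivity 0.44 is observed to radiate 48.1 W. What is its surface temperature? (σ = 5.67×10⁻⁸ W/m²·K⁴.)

T ≈ 2070 K

From P = εσAT⁴, T = (P / εσA)^(1/4) = (48.1 / (0.44 × 5.67×10⁻⁸ × 1.06×10^-4))^(1/4).
T = (1.82×10^13)^(1/4) = 2070 K.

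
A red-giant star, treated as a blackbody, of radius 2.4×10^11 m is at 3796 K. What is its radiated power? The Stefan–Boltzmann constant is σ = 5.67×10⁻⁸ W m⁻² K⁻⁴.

A = 4πr² = 4π × (2.4×10^11)² = 7.24×10^23 m².
P = σAT⁴ = 5.67×10⁻⁸ × 7.24×10^23 × (3796)⁴ = 5.67×10⁻⁸ × 7.24×10^23 × 2.08×10^14.
P = 8.52×10^30 W.

P ≈ 8.52×10^30 W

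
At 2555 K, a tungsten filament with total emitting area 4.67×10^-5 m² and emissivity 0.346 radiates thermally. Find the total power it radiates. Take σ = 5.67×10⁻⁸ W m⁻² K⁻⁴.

P = εσAT⁴ = 0.346 × 5.67×10⁻⁸ × 4.67×10^-5 × (2555)⁴ = 0.346 × 5.67×10⁻⁸ × 4.67×10^-5 × 4.26×10^13.
P = 39.0 W.

P ≈ 39.0 W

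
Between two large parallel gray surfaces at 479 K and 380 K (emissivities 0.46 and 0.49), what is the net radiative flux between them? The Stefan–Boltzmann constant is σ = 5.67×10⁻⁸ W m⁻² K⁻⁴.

q ≈ 561 W/m²

For two large parallel gray plates, q = σ(T₁⁴ − T₂⁴) / (1/ε₁ + 1/ε₂ − 1).
1/ε₁ + 1/ε₂ − 1 = 1/0.46 + 1/0.49 − 1 = 3.215.
T₁⁴ − T₂⁴ = 5.26×10^10 − 2.09×10^10 = 3.18×10^10 K⁴.
q = 5.67×10⁻⁸ × 3.18×10^10 / 3.215 = 561 W/m².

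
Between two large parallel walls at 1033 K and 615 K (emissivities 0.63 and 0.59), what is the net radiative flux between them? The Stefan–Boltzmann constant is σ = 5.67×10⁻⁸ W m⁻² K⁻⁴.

For two large parallel gray plates, q = σ(T₁⁴ − T₂⁴) / (1/ε₁ + 1/ε₂ − 1).
1/ε₁ + 1/ε₂ − 1 = 1/0.63 + 1/0.59 − 1 = 2.282.
T₁⁴ − T₂⁴ = 1.14×10^12 − 1.43×10^11 = 9.96×10^11 K⁴.
q = 5.67×10⁻⁸ × 9.96×10^11 / 2.282 = 24700 W/m².

q ≈ 24700 W/m²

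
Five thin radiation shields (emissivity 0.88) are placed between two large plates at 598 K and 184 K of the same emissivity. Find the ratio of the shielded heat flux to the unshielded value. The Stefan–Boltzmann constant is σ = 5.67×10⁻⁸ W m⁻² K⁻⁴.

ratio ≈ 0.167

With N identical shields there are N+1 = 6 gaps in series, each with the same radiative resistance, so the flux falls to 1/(N+1) of its unshielded value.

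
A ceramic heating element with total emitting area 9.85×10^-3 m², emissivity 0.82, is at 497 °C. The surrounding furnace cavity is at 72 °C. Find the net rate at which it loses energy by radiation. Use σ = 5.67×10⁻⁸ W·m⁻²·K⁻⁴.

Convert: 497 °C = 770 K; 72 °C = 345 K.
Q = εσA(T⁴ − T_s⁴). T⁴ − T_s⁴ = (770)⁴ − (345)⁴ = 3.52×10^11 − 1.42×10^10 = 3.37×10^11 K⁴.
Q = 0.82 × 5.67×10⁻⁸ × 9.85×10^-3 × 3.37×10^11 = 155 W.

Q ≈ 155 W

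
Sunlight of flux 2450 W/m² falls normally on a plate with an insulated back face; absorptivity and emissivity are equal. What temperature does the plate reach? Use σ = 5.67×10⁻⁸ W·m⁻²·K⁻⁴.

Absorbed flux αS = emitted flux εσT⁴ (one radiating face); with α = ε, T = (S/σ)^(1/4).
T = (2450 / 5.67×10⁻⁸)^(1/4) = (4.32×10^10)^(1/4).
T = 456 K.

T ≈ 456 K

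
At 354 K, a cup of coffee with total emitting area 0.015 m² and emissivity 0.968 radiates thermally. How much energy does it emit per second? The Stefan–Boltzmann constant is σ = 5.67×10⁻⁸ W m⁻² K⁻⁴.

P ≈ 12.9 W

Stefan–Boltzmann: P = εσAT⁴ = 0.968 × 5.67×10⁻⁸ × 0.0150 × (354)⁴ = 0.968 × 5.67×10⁻⁸ × 0.0150 × 1.57×10^10.
P = 12.9 W.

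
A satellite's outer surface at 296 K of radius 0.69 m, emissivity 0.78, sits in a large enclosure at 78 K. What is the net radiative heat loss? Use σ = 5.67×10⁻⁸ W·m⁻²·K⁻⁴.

A = 4πr² = 4π × (0.69)² = 5.98 m².
Q = εσA(T⁴ − T_s⁴). T⁴ − T_s⁴ = (296)⁴ − (78)⁴ = 7.68×10^9 − 3.70×10^7 = 7.64×10^9 K⁴.
Q = 0.78 × 5.67×10⁻⁸ × 5.98 × 7.64×10^9 = 2020 W.

Q ≈ 2020 W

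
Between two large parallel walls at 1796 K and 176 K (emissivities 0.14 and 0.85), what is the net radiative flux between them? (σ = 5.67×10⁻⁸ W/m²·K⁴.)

q ≈ 80600 W/m²

For two large parallel gray plates, q = σ(T₁⁴ − T₂⁴) / (1/ε₁ + 1/ε₂ − 1).
1/ε₁ + 1/ε₂ − 1 = 1/0.14 + 1/0.85 − 1 = 7.319.
T₁⁴ − T₂⁴ = 1.04×10^13 − 9.60×10^8 = 1.04×10^13 K⁴.
q = 5.67×10⁻⁸ × 1.04×10^13 / 7.319 = 80600 W/m².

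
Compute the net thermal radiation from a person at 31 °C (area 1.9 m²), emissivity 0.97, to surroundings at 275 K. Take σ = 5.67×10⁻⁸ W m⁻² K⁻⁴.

Q ≈ 295 W

Convert: 31 °C = 304 K.
Q = εσA(T⁴ − T_s⁴). T⁴ − T_s⁴ = (304)⁴ − (275)⁴ = 8.54×10^9 − 5.72×10^9 = 2.82×10^9 K⁴.
Q = 0.97 × 5.67×10⁻⁸ × 1.90 × 2.82×10^9 = 295 W.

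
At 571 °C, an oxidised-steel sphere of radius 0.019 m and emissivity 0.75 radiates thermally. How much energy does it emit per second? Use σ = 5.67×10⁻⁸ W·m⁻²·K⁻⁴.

P ≈ 97.9 W

A = 4πr² = 4π × (0.019)² = 4.54×10^-3 m².
571 °C = 844 K.
P = εσAT⁴ = 0.75 × 5.67×10⁻⁸ × 4.54×10^-3 × (844)⁴ = 0.75 × 5.67×10⁻⁸ × 4.54×10^-3 × 5.07×10^11.
P = 97.9 W.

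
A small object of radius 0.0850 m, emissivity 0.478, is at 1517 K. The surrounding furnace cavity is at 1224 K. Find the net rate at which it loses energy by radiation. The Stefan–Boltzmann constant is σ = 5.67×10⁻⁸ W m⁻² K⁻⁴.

Q ≈ 7510 W

A = 4πr² = 4π × (0.0850)² = 0.0908 m².
Q = εσA(T⁴ − T_s⁴). T⁴ − T_s⁴ = (1517)⁴ − (1224)⁴ = 5.30×10^12 − 2.24×10^12 = 3.05×10^12 K⁴.
Q = 0.478 × 5.67×10⁻⁸ × 0.0908 × 3.05×10^12 = 7510 W.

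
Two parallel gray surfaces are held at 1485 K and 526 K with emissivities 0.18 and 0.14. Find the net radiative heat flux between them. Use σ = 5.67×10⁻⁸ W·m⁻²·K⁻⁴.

For two large parallel gray plates, q = σ(T₁⁴ − T₂⁴) / (1/ε₁ + 1/ε₂ − 1).
1/ε₁ + 1/ε₂ − 1 = 1/0.18 + 1/0.14 − 1 = 11.70.
T₁⁴ − T₂⁴ = 4.86×10^12 − 7.65×10^10 = 4.79×10^12 K⁴.
q = 5.67×10⁻⁸ × 4.79×10^12 / 11.70 = 23200 W/m².

q ≈ 23200 W/m²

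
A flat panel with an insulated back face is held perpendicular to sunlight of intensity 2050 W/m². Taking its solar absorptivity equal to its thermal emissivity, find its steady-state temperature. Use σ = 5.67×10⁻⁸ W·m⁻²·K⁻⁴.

T ≈ 436 K

Absorbed flux αS = emitted flux εσT⁴ (one radiating face); with α = ε, T = (S/σ)^(1/4).
T = (2050 / 5.67×10⁻⁸)^(1/4) = (3.62×10^10)^(1/4).
T = 436 K.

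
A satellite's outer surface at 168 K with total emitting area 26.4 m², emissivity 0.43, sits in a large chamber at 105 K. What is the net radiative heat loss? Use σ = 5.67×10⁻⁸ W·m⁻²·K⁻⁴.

Q ≈ 434 W

Q = εσA(T⁴ − T_s⁴). T⁴ − T_s⁴ = (168)⁴ − (105)⁴ = 7.97×10^8 − 1.22×10^8 = 6.75×10^8 K⁴.
Q = 0.43 × 5.67×10⁻⁸ × 26.4 × 6.75×10^8 = 434 W.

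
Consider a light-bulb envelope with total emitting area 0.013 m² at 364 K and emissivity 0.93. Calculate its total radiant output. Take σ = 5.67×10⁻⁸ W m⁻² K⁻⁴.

P ≈ 12.0 W

P = εσAT⁴ = 0.93 × 5.67×10⁻⁸ × 0.0130 × (364)⁴ = 0.93 × 5.67×10⁻⁸ × 0.0130 × 1.76×10^10.
P = 12.0 W.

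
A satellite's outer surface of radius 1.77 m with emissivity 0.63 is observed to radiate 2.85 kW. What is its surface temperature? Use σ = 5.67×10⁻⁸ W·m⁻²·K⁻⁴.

T ≈ 212 K

A = 4πr² = 4π × (1.77)² = 39.4 m².
From P = εσAT⁴, T = (P / εσA)^(1/4) = (2850 / (0.63 × 5.67×10⁻⁸ × 39.4))^(1/4).
T = (2.03×10^9)^(1/4) = 212 K.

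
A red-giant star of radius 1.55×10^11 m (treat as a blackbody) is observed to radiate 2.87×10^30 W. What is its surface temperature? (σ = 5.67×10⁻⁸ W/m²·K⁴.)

A = 4πr² = 4π × (1.55×10^11)² = 3.02×10^23 m².
From P = σAT⁴, T = (P / σA)^(1/4) = (2.87×10^30 / (5.67×10⁻⁸ × 3.02×10^23))^(1/4).
T = (1.68×10^14)^(1/4) = 3600 K.

T ≈ 3600 K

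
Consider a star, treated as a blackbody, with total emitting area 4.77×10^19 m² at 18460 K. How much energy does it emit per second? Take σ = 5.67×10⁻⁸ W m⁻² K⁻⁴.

P ≈ 3.14×10^29 W

P = σAT⁴ = 5.67×10⁻⁸ × 4.77×10^19 × (18460)⁴ = 5.67×10⁻⁸ × 4.77×10^19 × 1.16×10^17.
P = 3.14×10^29 W.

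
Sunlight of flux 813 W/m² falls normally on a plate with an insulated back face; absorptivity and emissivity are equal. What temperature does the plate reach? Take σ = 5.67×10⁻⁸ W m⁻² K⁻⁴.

Absorbed flux αS = emitted flux εσT⁴ (one radiating face); with α = ε, T = (S/σ)^(1/4).
T = (813 / 5.67×10⁻⁸)^(1/4) = (1.43×10^10)^(1/4).
T = 346 K.

T ≈ 346 K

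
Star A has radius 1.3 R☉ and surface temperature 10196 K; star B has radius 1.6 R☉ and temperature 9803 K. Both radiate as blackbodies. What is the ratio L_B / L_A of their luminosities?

L = 4πR²σT⁴ ∝ R²T⁴, so L_B/L_A = (1.6/1.3)² × (9803/10196)⁴ = 1.51 × 0.855 = 1.29.

L_B/L_A ≈ 1.29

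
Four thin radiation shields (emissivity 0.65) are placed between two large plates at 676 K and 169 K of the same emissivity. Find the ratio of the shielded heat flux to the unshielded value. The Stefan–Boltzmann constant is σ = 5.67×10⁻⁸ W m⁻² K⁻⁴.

With N identical shields there are N+1 = 5 gaps in series, each with the same radiative resistance, so the flux falls to 1/(N+1) of its unshielded value.

ratio ≈ 0.200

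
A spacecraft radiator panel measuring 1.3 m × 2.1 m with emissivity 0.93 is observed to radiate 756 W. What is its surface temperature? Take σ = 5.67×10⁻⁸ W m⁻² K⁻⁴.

A = 1.3 × 2.1 = 2.73 m².
From P = εσAT⁴, T = (P / εσA)^(1/4) = (756 / (0.93 × 5.67×10⁻⁸ × 2.73))^(1/4).
T = (5.25×10^9)^(1/4) = 269 K.

T ≈ 269 K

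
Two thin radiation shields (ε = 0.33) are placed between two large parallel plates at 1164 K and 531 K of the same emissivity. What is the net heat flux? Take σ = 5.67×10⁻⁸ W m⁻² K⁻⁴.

Each of the 3 gaps contributes resistance (2/ε − 1) = 2/0.33 − 1 = 5.061; total = 15.18.
q = σ(T₁⁴ − T₂⁴) / 15.18 = 5.67×10⁻⁸ × 1.76×10^12 / 15.18 = 6560 W/m².

q ≈ 6560 W/m²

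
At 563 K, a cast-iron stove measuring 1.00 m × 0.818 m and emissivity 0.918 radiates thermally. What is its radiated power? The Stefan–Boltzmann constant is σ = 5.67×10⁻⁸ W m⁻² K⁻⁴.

A = 1.00 × 0.818 = 0.818 m².
Stefan–Boltzmann: P = εσAT⁴ = 0.918 × 5.67×10⁻⁸ × 0.818 × (563)⁴ = 0.918 × 5.67×10⁻⁸ × 0.818 × 1.00×10^11.
P = 4280 W.

P ≈ 4280 W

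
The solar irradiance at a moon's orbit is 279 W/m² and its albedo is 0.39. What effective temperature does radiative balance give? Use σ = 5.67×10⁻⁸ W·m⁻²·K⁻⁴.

Power absorbed = (1−a)S·πR²; power emitted = 4πR²σT⁴. Equating and cancelling πR²:
T = ((1−a)S / 4σ)^(1/4) = (170 / (4 × 5.67×10⁻⁸))^(1/4) = (7.50×10^8)^(1/4).
T = 166 K.

T ≈ 166 K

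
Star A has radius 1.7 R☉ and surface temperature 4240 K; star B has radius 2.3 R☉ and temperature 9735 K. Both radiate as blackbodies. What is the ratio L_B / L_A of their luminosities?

L_B/L_A ≈ 50.9

L = 4πR²σT⁴ ∝ R²T⁴, so L_B/L_A = (2.3/1.7)² × (9735/4240)⁴ = 1.83 × 27.8 = 50.9.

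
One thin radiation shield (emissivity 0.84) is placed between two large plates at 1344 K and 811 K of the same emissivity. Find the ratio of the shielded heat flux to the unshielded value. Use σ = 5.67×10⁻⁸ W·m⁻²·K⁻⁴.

ratio ≈ 0.500

With N identical shields there are N+1 = 2 gaps in series, each with the same radiative resistance, so the flux falls to 1/(N+1) of its unshielded value.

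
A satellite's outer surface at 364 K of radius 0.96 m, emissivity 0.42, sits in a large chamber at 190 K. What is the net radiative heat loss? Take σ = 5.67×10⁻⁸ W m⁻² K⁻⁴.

Q ≈ 4480 W

A = 4πr² = 4π × (0.96)² = 11.6 m².
Q = εσA(T⁴ − T_s⁴). T⁴ − T_s⁴ = (364)⁴ − (190)⁴ = 1.76×10^10 − 1.30×10^9 = 1.63×10^10 K⁴.
Q = 0.42 × 5.67×10⁻⁸ × 11.6 × 1.63×10^10 = 4480 W.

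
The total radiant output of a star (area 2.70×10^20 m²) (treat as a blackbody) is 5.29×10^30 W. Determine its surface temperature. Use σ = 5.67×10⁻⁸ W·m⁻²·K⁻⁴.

From P = σAT⁴, T = (P / σA)^(1/4) = (5.29×10^30 / (5.67×10⁻⁸ × 2.70×10^20))^(1/4).
T = (3.46×10^17)^(1/4) = 24200 K.

T ≈ 24200 K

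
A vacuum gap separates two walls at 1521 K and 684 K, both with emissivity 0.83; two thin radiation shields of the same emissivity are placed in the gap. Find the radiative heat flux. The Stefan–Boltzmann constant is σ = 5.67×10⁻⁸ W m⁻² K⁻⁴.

q ≈ 68800 W/m²

Each of the 3 gaps contributes resistance (2/ε − 1) = 2/0.83 − 1 = 1.410; total = 4.229.
q = σ(T₁⁴ − T₂⁴) / 4.229 = 5.67×10⁻⁸ × 5.13×10^12 / 4.229 = 68800 W/m².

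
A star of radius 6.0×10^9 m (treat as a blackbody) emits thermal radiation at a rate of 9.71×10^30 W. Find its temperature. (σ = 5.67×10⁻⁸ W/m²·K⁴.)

T ≈ 24800 K

A = 4πr² = 4π × (6.0×10^9)² = 4.52×10^20 m².
From P = σAT⁴, T = (P / σA)^(1/4) = (9.71×10^30 / (5.67×10⁻⁸ × 4.52×10^20))^(1/4).
T = (3.79×10^17)^(1/4) = 24800 K.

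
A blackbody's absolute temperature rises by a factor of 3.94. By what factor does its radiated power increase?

P ∝ T⁴, so the power scales as (3.94)⁴ = 241.

factor ≈ 241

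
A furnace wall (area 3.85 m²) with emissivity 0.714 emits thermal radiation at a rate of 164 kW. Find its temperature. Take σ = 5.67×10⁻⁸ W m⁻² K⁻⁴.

From P = εσAT⁴, T = (P / εσA)^(1/4) = (1.64×10^5 / (0.714 × 5.67×10⁻⁸ × 3.85))^(1/4).
T = (1.05×10^12)^(1/4) = 1010 K.

T ≈ 1010 K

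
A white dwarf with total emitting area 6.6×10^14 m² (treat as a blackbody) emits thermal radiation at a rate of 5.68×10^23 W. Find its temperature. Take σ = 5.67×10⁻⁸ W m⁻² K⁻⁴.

From P = σAT⁴, T = (P / σA)^(1/4) = (5.68×10^23 / (5.67×10⁻⁸ × 6.60×10^14))^(1/4).
T = (1.52×10^16)^(1/4) = 11100 K.

T ≈ 11100 K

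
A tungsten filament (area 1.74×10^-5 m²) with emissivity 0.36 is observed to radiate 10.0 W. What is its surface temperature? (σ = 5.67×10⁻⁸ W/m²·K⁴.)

T ≈ 2300 K

From P = εσAT⁴, T = (P / εσA)^(1/4) = (10.0 / (0.36 × 5.67×10⁻⁸ × 1.74×10^-5))^(1/4).
T = (2.82×10^13)^(1/4) = 2300 K.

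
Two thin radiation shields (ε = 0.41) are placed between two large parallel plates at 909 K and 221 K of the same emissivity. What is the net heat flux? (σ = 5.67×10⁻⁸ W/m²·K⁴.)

q ≈ 3320 W/m²

Each of the 3 gaps contributes resistance (2/ε − 1) = 2/0.41 − 1 = 3.878; total = 11.63.
q = σ(T₁⁴ − T₂⁴) / 11.63 = 5.67×10⁻⁸ × 6.80×10^11 / 11.63 = 3320 W/m².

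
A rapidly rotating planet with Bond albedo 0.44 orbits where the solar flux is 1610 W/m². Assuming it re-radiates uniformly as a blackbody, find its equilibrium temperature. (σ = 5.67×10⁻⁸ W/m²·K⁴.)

Power absorbed = (1−a)S·πR²; power emitted = 4πR²σT⁴. Equating and cancelling πR²:
T = ((1−a)S / 4σ)^(1/4) = (902 / (4 × 5.67×10⁻⁸))^(1/4) = (3.98×10^9)^(1/4).
T = 251 K.

T ≈ 251 K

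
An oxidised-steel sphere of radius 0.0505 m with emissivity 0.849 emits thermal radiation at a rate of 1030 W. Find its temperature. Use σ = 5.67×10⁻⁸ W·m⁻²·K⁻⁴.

T ≈ 904 K

A = 4πr² = 4π × (0.0505)² = 0.0320 m².
From P = εσAT⁴, T = (P / εσA)^(1/4) = (1030 / (0.849 × 5.67×10⁻⁸ × 0.0320))^(1/4).
T = (6.68×10^11)^(1/4) = 904 K.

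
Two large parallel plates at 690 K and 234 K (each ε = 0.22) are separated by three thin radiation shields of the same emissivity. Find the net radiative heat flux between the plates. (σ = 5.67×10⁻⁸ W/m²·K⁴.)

q ≈ 392 W/m²

Each of the 4 gaps contributes resistance (2/ε − 1) = 2/0.22 − 1 = 8.091; total = 32.36.
q = σ(T₁⁴ − T₂⁴) / 32.36 = 5.67×10⁻⁸ × 2.24×10^11 / 32.36 = 392 W/m².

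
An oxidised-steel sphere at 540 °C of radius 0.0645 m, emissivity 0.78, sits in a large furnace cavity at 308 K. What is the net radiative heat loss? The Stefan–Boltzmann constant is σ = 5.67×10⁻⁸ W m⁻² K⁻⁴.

A = 4πr² = 4π × (0.0645)² = 0.0523 m².
Convert: 540 °C = 813 K.
Q = εσA(T⁴ − T_s⁴). T⁴ − T_s⁴ = (813)⁴ − (308)⁴ = 4.37×10^11 − 9.00×10^9 = 4.28×10^11 K⁴.
Q = 0.78 × 5.67×10⁻⁸ × 0.0523 × 4.28×10^11 = 989 W.

Q ≈ 989 W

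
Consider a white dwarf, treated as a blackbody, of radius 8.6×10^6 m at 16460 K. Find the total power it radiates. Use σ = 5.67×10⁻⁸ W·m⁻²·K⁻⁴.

P ≈ 3.87×10^24 W

A = 4πr² = 4π × (8.6×10^6)² = 9.29×10^14 m².
P = σAT⁴ = 5.67×10⁻⁸ × 9.29×10^14 × (16460)⁴ = 5.67×10⁻⁸ × 9.29×10^14 × 7.34×10^16.
P = 3.87×10^24 W.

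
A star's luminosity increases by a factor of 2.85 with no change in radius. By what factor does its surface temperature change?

P ∝ T⁴ ⇒ T ∝ P^(1/4), so T scales by (2.85)^(1/4) = 1.30.

factor ≈ 1.30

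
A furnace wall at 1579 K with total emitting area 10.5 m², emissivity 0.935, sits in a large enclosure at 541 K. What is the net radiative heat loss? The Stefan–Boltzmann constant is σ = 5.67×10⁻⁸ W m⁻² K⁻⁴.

Q ≈ 3.41×10^6 W

Q = εσA(T⁴ − T_s⁴). T⁴ − T_s⁴ = (1579)⁴ − (541)⁴ = 6.22×10^12 − 8.57×10^10 = 6.13×10^12 K⁴.
Q = 0.935 × 5.67×10⁻⁸ × 10.5 × 6.13×10^12 = 3.41×10^6 W.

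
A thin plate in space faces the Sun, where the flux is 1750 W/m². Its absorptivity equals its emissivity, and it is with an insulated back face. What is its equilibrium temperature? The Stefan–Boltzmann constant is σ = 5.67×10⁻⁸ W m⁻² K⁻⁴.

T ≈ 419 K

Absorbed flux αS = emitted flux εσT⁴ (one radiating face); with α = ε, T = (S/σ)^(1/4).
T = (1750 / 5.67×10⁻⁸)^(1/4) = (3.09×10^10)^(1/4).
T = 419 K.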